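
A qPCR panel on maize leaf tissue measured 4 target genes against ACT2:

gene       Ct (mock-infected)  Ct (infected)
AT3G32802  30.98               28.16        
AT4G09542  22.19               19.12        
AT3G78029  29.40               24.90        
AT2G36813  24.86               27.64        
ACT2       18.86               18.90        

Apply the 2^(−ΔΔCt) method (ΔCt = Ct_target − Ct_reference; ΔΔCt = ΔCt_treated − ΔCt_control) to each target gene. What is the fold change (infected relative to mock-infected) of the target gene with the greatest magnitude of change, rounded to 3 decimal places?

23.264

AT3G32802: ΔΔCt = (28.16−18.90) − (30.98−18.86) = 9.26 − 12.12 = -2.86; fold change = 2^2.86 = 7.260
AT4G09542: ΔΔCt = (19.12−18.90) − (22.19−18.86) = 0.22 − 3.33 = -3.11; fold change = 2^3.11 = 8.634
AT3G78029: ΔΔCt = (24.90−18.90) − (29.40−18.86) = 6.00 − 10.54 = -4.54; fold change = 2^4.54 = 23.264
AT2G36813: ΔΔCt = (27.64−18.90) − (24.86−18.86) = 8.74 − 6.00 = 2.74; fold change = 2^-2.74 = 0.150
AT3G78029 has the largest |ΔΔCt| = 4.54.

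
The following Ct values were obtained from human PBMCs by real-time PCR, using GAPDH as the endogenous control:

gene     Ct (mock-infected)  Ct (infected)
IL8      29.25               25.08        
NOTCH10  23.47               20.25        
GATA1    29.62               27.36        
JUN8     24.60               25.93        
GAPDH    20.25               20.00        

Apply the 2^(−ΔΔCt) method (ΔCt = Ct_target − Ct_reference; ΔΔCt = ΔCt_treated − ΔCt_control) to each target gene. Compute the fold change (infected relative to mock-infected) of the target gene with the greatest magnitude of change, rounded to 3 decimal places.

15.137

IL8: ΔΔCt = (25.08−20.00) − (29.25−20.25) = 5.08 − 9.00 = -3.92; fold change = 2^3.92 = 15.137
NOTCH10: ΔΔCt = (20.25−20.00) − (23.47−20.25) = 0.25 − 3.22 = -2.97; fold change = 2^2.97 = 7.835
GATA1: ΔΔCt = (27.36−20.00) − (29.62−20.25) = 7.36 − 9.37 = -2.01; fold change = 2^2.01 = 4.028
JUN8: ΔΔCt = (25.93−20.00) − (24.60−20.25) = 5.93 − 4.35 = 1.58; fold change = 2^-1.58 = 0.334
IL8 has the largest |ΔΔCt| = 3.92.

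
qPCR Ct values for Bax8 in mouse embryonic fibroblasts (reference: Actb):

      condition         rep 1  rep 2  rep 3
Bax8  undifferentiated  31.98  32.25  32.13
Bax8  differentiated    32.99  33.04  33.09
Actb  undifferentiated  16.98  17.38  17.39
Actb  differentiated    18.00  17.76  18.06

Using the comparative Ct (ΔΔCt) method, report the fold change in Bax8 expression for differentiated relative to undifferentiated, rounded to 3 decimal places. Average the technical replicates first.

Mean Ct: Bax8 undifferentiated 32.120; Bax8 differentiated 33.040; Actb undifferentiated 17.250; Actb differentiated 17.940
ΔCt(undifferentiated) = 32.120 − 17.250 = 14.870
ΔCt(differentiated) = 33.040 − 17.940 = 15.100
ΔΔCt = 15.100 − 14.870 = 0.230
Fold change = 2^(−0.230) = 0.8526

0.853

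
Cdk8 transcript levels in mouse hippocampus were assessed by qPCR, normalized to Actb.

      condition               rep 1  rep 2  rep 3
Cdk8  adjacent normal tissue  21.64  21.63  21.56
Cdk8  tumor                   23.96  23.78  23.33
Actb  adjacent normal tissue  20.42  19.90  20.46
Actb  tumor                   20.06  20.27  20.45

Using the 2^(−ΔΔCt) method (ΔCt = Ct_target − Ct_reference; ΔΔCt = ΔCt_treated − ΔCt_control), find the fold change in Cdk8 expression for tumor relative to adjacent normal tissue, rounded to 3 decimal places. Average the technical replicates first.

Mean Ct: Cdk8 adjacent normal tissue 21.610; Cdk8 tumor 23.690; Actb adjacent normal tissue 20.260; Actb tumor 20.260
ΔCt(adjacent normal tissue) = 21.610 − 20.260 = 1.350
ΔCt(tumor) = 23.690 − 20.260 = 3.430
ΔΔCt = 3.430 − 1.350 = 2.080
Fold change = 2^(−2.080) = 0.2365

0.237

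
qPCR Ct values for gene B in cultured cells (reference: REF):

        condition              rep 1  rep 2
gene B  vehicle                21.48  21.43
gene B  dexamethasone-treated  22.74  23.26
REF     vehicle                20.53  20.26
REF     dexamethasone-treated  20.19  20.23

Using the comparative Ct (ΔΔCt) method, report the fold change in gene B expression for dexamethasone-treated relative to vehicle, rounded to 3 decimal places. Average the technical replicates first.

Mean Ct: gene B vehicle 21.455; gene B dexamethasone-treated 23.000; REF vehicle 20.395; REF dexamethasone-treated 20.210
ΔCt(vehicle) = 21.455 − 20.395 = 1.060
ΔCt(dexamethasone-treated) = 23.000 − 20.210 = 2.790
ΔΔCt = 2.790 − 1.060 = 1.730
Fold change = 2^(−1.730) = 0.3015

0.301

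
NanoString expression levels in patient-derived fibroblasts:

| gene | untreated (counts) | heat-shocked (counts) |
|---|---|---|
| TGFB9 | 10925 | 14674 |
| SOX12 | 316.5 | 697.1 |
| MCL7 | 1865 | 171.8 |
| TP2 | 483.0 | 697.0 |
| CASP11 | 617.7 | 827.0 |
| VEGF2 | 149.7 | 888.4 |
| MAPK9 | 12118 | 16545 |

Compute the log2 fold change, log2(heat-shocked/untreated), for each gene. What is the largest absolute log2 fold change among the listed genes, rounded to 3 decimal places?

3.440

log2(14674/10925) = 0.426  (TGFB9)
log2(697.1/316.5) = 1.139  (SOX12)
log2(171.8/1865) = -3.440  (MCL7)
log2(697.0/483.0) = 0.529  (TP2)
log2(827.0/617.7) = 0.421  (CASP11)
log2(888.4/149.7) = 2.569  (VEGF2)
log2(16545/12118) = 0.449  (MAPK9)
The largest magnitude belongs to MCL7.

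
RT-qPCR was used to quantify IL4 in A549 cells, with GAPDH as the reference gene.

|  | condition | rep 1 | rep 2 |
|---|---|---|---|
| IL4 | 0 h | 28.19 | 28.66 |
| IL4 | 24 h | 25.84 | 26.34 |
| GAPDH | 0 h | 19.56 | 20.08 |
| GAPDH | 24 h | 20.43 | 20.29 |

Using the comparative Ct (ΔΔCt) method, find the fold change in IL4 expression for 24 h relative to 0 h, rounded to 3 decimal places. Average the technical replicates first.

Mean Ct: IL4 0 h 28.425; IL4 24 h 26.090; GAPDH 0 h 19.820; GAPDH 24 h 20.360
ΔCt(0 h) = 28.425 − 19.820 = 8.605
ΔCt(24 h) = 26.090 − 20.360 = 5.730
ΔΔCt = 5.730 − 8.605 = -2.875
Fold change = 2^(−(-2.875)) = 2^2.875 = 7.3360

7.336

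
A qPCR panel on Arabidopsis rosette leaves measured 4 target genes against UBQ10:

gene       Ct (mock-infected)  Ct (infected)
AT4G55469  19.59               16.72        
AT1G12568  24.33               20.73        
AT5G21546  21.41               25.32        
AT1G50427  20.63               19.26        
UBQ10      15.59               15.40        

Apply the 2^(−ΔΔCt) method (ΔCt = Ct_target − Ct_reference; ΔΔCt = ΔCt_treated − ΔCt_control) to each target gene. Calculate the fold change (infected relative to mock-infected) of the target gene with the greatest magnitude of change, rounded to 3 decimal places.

0.058

AT4G55469: ΔΔCt = (16.72−15.40) − (19.59−15.59) = 1.32 − 4.00 = -2.68; fold change = 2^2.68 = 6.409
AT1G12568: ΔΔCt = (20.73−15.40) − (24.33−15.59) = 5.33 − 8.74 = -3.41; fold change = 2^3.41 = 10.629
AT5G21546: ΔΔCt = (25.32−15.40) − (21.41−15.59) = 9.92 − 5.82 = 4.10; fold change = 2^-4.10 = 0.058
AT1G50427: ΔΔCt = (19.26−15.40) − (20.63−15.59) = 3.86 − 5.04 = -1.18; fold change = 2^1.18 = 2.266
AT5G21546 has the largest |ΔΔCt| = 4.10.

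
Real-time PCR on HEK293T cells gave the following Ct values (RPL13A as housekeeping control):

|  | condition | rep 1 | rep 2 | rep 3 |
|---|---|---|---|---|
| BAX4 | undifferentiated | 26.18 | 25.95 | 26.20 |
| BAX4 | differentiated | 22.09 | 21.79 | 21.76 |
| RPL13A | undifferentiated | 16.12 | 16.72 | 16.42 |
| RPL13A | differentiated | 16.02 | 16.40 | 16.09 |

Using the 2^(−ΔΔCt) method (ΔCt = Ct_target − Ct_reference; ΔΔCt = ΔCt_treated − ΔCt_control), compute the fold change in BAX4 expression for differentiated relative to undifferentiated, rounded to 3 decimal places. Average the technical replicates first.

15.780

Mean Ct: BAX4 undifferentiated 26.110; BAX4 differentiated 21.880; RPL13A undifferentiated 16.420; RPL13A differentiated 16.170
ΔCt(undifferentiated) = 26.110 − 16.420 = 9.690
ΔCt(differentiated) = 21.880 − 16.170 = 5.710
ΔΔCt = 5.710 − 9.690 = -3.980
Fold change = 2^(−(-3.980)) = 2^3.980 = 15.7797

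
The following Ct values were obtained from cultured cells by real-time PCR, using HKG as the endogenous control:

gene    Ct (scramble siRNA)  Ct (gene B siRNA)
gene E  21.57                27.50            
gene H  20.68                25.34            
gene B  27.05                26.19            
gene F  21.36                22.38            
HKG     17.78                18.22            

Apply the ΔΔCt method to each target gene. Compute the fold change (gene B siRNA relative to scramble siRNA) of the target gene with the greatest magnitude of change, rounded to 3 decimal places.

0.022

gene E: ΔΔCt = (27.50−18.22) − (21.57−17.78) = 9.28 − 3.79 = 5.49; fold change = 2^-5.49 = 0.022
gene H: ΔΔCt = (25.34−18.22) − (20.68−17.78) = 7.12 − 2.90 = 4.22; fold change = 2^-4.22 = 0.054
gene B: ΔΔCt = (26.19−18.22) − (27.05−17.78) = 7.97 − 9.27 = -1.30; fold change = 2^1.30 = 2.462
gene F: ΔΔCt = (22.38−18.22) − (21.36−17.78) = 4.16 − 3.58 = 0.58; fold change = 2^-0.58 = 0.669
gene E has the largest |ΔΔCt| = 5.49.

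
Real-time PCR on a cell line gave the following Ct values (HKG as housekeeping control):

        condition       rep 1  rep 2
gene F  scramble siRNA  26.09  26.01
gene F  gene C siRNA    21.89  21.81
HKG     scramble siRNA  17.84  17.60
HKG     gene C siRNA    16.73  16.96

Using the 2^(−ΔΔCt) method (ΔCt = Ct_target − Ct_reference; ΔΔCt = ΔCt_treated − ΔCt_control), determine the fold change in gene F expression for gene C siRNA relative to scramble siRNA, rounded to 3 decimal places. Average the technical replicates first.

Mean Ct: gene F scramble siRNA 26.050; gene F gene C siRNA 21.850; HKG scramble siRNA 17.720; HKG gene C siRNA 16.845
ΔCt(scramble siRNA) = 26.050 − 17.720 = 8.330
ΔCt(gene C siRNA) = 21.850 − 16.845 = 5.005
ΔΔCt = 5.005 − 8.330 = -3.325
Fold change = 2^(−(-3.325)) = 2^3.325 = 10.0213

10.021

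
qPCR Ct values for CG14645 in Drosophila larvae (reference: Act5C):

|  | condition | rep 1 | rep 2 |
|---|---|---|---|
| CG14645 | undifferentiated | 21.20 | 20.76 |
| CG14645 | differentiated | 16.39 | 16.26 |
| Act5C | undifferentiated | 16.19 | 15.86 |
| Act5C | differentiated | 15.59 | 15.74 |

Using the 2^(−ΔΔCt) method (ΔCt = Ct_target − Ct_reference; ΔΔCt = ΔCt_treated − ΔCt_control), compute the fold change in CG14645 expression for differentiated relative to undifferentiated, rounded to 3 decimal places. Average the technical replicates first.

Mean Ct: CG14645 undifferentiated 20.980; CG14645 differentiated 16.325; Act5C undifferentiated 16.025; Act5C differentiated 15.665
ΔCt(undifferentiated) = 20.980 − 16.025 = 4.955
ΔCt(differentiated) = 16.325 − 15.665 = 0.660
ΔΔCt = 0.660 − 4.955 = -4.295
Fold change = 2^(−(-4.295)) = 2^4.295 = 19.6302

19.630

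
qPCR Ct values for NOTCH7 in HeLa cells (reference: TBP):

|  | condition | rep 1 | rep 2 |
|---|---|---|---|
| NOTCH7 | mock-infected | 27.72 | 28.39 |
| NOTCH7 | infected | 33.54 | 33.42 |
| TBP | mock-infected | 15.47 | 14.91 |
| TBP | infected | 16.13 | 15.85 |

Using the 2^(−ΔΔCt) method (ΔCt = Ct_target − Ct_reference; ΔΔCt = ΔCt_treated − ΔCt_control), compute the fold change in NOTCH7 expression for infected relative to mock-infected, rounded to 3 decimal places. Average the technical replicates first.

Mean Ct: NOTCH7 mock-infected 28.055; NOTCH7 infected 33.480; TBP mock-infected 15.190; TBP infected 15.990
ΔCt(mock-infected) = 28.055 − 15.190 = 12.865
ΔCt(infected) = 33.480 − 15.990 = 17.490
ΔΔCt = 17.490 − 12.865 = 4.625
Fold change = 2^(−4.625) = 0.0405

0.041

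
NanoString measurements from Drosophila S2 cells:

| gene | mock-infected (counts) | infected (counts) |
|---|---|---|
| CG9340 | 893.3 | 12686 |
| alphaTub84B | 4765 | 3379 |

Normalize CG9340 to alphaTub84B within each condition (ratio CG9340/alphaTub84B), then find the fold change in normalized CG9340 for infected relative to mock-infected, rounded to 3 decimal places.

CG9340/alphaTub84B (mock-infected) = 893.3 / 4765 = 0.18747
CG9340/alphaTub84B (infected) = 12686 / 3379 = 3.7544
Fold change = 3.7544 / 0.18747 = 20.0264

20.026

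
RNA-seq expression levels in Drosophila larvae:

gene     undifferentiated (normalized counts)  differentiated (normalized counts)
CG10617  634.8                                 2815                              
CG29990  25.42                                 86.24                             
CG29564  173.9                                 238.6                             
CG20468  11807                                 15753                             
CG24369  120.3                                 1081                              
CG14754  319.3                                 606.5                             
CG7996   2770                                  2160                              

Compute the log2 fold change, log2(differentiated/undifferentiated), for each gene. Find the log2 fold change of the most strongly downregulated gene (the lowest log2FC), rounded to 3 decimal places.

-0.359

log2(2815/634.8) = 2.149  (CG10617)
log2(86.24/25.42) = 1.762  (CG29990)
log2(238.6/173.9) = 0.456  (CG29564)
log2(15753/11807) = 0.416  (CG20468)
log2(1081/120.3) = 3.168  (CG24369)
log2(606.5/319.3) = 0.926  (CG14754)
log2(2160/2770) = -0.359  (CG7996)
CG7996 is most strongly downregulated.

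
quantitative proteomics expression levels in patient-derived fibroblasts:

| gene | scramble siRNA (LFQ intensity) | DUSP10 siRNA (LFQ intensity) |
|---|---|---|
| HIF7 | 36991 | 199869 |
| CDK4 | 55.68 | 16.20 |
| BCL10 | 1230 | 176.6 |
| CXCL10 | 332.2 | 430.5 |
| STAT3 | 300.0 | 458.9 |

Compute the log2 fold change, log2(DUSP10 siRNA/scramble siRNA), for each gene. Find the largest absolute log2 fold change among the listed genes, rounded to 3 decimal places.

log2(199869/36991) = 2.434  (HIF7)
log2(16.20/55.68) = -1.781  (CDK4)
log2(176.6/1230) = -2.800  (BCL10)
log2(430.5/332.2) = 0.374  (CXCL10)
log2(458.9/300.0) = 0.613  (STAT3)
The largest magnitude belongs to BCL10.

2.800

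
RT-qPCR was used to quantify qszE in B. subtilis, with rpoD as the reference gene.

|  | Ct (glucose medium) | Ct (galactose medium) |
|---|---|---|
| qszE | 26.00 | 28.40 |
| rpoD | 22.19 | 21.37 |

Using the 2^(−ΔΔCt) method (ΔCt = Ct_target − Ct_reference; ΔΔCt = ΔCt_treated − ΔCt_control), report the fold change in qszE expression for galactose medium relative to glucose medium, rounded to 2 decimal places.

ΔCt(glucose medium) = 26.000 − 22.190 = 3.810
ΔCt(galactose medium) = 28.400 − 21.370 = 7.030
ΔΔCt = 7.030 − 3.810 = 3.220
Fold change = 2^(−3.220) = 0.107

0.11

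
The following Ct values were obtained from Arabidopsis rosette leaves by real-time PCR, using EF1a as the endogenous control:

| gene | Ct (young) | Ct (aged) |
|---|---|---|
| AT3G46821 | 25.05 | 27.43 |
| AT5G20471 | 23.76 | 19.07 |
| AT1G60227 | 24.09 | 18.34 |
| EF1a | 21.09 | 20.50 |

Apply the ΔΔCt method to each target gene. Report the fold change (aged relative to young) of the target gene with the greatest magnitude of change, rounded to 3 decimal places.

35.753

AT3G46821: ΔΔCt = (27.43−20.50) − (25.05−21.09) = 6.93 − 3.96 = 2.97; fold change = 2^-2.97 = 0.128
AT5G20471: ΔΔCt = (19.07−20.50) − (23.76−21.09) = -1.43 − 2.67 = -4.10; fold change = 2^4.10 = 17.148
AT1G60227: ΔΔCt = (18.34−20.50) − (24.09−21.09) = -2.16 − 3.00 = -5.16; fold change = 2^5.16 = 35.753
AT1G60227 has the largest |ΔΔCt| = 5.16.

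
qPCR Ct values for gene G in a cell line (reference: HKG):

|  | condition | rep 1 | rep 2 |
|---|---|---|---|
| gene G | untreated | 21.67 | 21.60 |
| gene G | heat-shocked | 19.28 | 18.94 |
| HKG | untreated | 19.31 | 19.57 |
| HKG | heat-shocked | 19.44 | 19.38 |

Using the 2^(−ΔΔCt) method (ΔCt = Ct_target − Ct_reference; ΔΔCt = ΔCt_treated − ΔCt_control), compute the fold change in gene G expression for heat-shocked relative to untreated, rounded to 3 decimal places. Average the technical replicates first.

5.637

Mean Ct: gene G untreated 21.635; gene G heat-shocked 19.110; HKG untreated 19.440; HKG heat-shocked 19.410
ΔCt(untreated) = 21.635 − 19.440 = 2.195
ΔCt(heat-shocked) = 19.110 − 19.410 = -0.300
ΔΔCt = -0.300 − 2.195 = -2.495
Fold change = 2^(−(-2.495)) = 2^2.495 = 5.6373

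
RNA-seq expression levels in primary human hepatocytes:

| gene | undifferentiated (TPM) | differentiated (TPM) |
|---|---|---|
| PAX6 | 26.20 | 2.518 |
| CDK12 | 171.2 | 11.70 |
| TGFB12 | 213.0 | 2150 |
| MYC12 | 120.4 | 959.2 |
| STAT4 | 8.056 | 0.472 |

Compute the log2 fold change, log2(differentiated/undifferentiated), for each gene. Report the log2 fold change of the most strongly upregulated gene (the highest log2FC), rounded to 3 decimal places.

log2(2.518/26.20) = -3.379  (PAX6)
log2(11.70/171.2) = -3.871  (CDK12)
log2(2150/213.0) = 3.335  (TGFB12)
log2(959.2/120.4) = 2.994  (MYC12)
log2(0.472/8.056) = -4.093  (STAT4)
TGFB12 is most strongly upregulated.

3.335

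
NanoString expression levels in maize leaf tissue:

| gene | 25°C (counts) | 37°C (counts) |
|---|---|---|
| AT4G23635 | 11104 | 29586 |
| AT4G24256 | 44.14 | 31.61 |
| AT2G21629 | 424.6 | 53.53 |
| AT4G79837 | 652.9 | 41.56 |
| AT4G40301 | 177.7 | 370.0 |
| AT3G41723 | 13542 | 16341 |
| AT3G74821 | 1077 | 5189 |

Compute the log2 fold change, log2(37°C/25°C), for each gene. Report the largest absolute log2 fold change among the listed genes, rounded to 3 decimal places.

log2(29586/11104) = 1.414  (AT4G23635)
log2(31.61/44.14) = -0.482  (AT4G24256)
log2(53.53/424.6) = -2.988  (AT2G21629)
log2(41.56/652.9) = -3.974  (AT4G79837)
log2(370.0/177.7) = 1.058  (AT4G40301)
log2(16341/13542) = 0.271  (AT3G41723)
log2(5189/1077) = 2.268  (AT3G74821)
The largest magnitude belongs to AT4G79837.

3.974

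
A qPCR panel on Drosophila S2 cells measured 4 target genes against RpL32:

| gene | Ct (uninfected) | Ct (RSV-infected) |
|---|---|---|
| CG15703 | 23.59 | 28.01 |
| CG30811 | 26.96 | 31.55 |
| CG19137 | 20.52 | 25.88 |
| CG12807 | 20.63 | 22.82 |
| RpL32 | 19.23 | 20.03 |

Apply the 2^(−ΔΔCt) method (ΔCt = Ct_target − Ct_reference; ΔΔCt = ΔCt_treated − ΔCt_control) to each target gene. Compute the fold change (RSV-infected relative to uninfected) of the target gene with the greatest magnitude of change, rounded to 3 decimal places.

CG15703: ΔΔCt = (28.01−20.03) − (23.59−19.23) = 7.98 − 4.36 = 3.62; fold change = 2^-3.62 = 0.081
CG30811: ΔΔCt = (31.55−20.03) − (26.96−19.23) = 11.52 − 7.73 = 3.79; fold change = 2^-3.79 = 0.072
CG19137: ΔΔCt = (25.88−20.03) − (20.52−19.23) = 5.85 − 1.29 = 4.56; fold change = 2^-4.56 = 0.042
CG12807: ΔΔCt = (22.82−20.03) − (20.63−19.23) = 2.79 − 1.40 = 1.39; fold change = 2^-1.39 = 0.382
CG19137 has the largest |ΔΔCt| = 4.56.

0.042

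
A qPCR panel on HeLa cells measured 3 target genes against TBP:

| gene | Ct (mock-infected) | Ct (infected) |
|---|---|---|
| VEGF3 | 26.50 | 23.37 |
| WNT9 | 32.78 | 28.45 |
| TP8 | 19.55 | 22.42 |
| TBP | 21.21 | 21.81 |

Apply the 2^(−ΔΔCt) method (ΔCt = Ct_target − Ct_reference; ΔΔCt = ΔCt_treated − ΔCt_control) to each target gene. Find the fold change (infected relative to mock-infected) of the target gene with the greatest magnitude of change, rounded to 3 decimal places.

30.484

VEGF3: ΔΔCt = (23.37−21.81) − (26.50−21.21) = 1.56 − 5.29 = -3.73; fold change = 2^3.73 = 13.269
WNT9: ΔΔCt = (28.45−21.81) − (32.78−21.21) = 6.64 − 11.57 = -4.93; fold change = 2^4.93 = 30.484
TP8: ΔΔCt = (22.42−21.81) − (19.55−21.21) = 0.61 − (-1.66) = 2.27; fold change = 2^-2.27 = 0.207
WNT9 has the largest |ΔΔCt| = 4.93.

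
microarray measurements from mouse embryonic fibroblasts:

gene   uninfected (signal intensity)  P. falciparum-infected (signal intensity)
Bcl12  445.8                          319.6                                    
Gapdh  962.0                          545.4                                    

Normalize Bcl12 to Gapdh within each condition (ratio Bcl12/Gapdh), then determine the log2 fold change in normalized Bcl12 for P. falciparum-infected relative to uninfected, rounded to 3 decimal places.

0.339

Bcl12/Gapdh (uninfected) = 445.8 / 962.0 = 0.46341
Bcl12/Gapdh (P. falciparum-infected) = 319.6 / 545.4 = 0.58599
Fold change = 0.58599 / 0.46341 = 1.2645
log2(1.2645) = 0.3386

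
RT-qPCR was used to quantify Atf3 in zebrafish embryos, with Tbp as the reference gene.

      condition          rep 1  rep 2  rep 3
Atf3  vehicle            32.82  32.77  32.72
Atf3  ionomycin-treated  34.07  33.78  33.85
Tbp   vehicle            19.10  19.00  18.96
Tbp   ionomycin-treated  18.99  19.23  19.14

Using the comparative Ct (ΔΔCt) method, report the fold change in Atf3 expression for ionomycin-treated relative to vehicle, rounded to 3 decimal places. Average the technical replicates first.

Mean Ct: Atf3 vehicle 32.770; Atf3 ionomycin-treated 33.900; Tbp vehicle 19.020; Tbp ionomycin-treated 19.120
ΔCt(vehicle) = 32.770 − 19.020 = 13.750
ΔCt(ionomycin-treated) = 33.900 − 19.120 = 14.780
ΔΔCt = 14.780 − 13.750 = 1.030
Fold change = 2^(−1.030) = 0.4897

0.490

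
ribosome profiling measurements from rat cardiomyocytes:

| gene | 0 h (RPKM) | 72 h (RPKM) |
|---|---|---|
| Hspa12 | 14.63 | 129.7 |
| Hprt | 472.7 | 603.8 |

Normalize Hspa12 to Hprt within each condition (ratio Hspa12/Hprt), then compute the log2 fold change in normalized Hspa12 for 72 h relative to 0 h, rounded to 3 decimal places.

Hspa12/Hprt (0 h) = 14.63 / 472.7 = 0.03095
Hspa12/Hprt (72 h) = 129.7 / 603.8 = 0.21481
Fold change = 0.21481 / 0.03095 = 6.9405
log2(6.9405) = 2.7950

2.795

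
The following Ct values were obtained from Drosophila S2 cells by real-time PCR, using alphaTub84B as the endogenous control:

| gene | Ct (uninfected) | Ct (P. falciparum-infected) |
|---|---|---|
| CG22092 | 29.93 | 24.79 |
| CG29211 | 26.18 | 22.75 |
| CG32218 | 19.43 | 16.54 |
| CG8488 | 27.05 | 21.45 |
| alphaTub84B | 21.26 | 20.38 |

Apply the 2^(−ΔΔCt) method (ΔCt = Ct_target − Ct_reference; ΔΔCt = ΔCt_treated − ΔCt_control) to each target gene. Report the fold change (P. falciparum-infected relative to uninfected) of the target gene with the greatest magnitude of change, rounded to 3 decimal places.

26.355

CG22092: ΔΔCt = (24.79−20.38) − (29.93−21.26) = 4.41 − 8.67 = -4.26; fold change = 2^4.26 = 19.160
CG29211: ΔΔCt = (22.75−20.38) − (26.18−21.26) = 2.37 − 4.92 = -2.55; fold change = 2^2.55 = 5.856
CG32218: ΔΔCt = (16.54−20.38) − (19.43−21.26) = -3.84 − (-1.83) = -2.01; fold change = 2^2.01 = 4.028
CG8488: ΔΔCt = (21.45−20.38) − (27.05−21.26) = 1.07 − 5.79 = -4.72; fold change = 2^4.72 = 26.355
CG8488 has the largest |ΔΔCt| = 4.72.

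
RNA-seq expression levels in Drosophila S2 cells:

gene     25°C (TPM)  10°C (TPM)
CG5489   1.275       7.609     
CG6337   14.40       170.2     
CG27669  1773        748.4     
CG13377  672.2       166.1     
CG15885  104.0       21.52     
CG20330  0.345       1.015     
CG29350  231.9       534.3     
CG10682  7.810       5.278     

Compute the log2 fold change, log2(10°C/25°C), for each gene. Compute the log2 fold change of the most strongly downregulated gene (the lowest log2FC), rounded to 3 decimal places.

log2(7.609/1.275) = 2.577  (CG5489)
log2(170.2/14.40) = 3.563  (CG6337)
log2(748.4/1773) = -1.244  (CG27669)
log2(166.1/672.2) = -2.017  (CG13377)
log2(21.52/104.0) = -2.273  (CG15885)
log2(1.015/0.345) = 1.557  (CG20330)
log2(534.3/231.9) = 1.204  (CG29350)
log2(5.278/7.810) = -0.565  (CG10682)
CG15885 is most strongly downregulated.

-2.273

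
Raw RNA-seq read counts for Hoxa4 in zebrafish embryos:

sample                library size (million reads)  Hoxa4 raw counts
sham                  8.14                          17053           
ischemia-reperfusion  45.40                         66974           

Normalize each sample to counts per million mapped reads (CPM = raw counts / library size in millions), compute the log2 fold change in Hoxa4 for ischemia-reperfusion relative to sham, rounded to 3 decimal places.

CPM(sham) = 17053 / 8.14 = 2094.9631
CPM(ischemia-reperfusion) = 66974 / 45.40 = 1475.1982
Fold change = 1475.1982 / 2094.9631 = 0.70416
log2(0.70416) = -0.5060

-0.506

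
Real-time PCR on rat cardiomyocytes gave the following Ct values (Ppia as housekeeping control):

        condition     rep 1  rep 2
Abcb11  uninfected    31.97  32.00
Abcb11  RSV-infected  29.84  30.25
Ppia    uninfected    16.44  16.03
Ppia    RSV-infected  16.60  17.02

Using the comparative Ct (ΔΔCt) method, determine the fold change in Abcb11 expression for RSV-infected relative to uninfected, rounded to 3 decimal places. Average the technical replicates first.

5.716

Mean Ct: Abcb11 uninfected 31.985; Abcb11 RSV-infected 30.045; Ppia uninfected 16.235; Ppia RSV-infected 16.810
ΔCt(uninfected) = 31.985 − 16.235 = 15.750
ΔCt(RSV-infected) = 30.045 − 16.810 = 13.235
ΔΔCt = 13.235 − 15.750 = -2.515
Fold change = 2^(−(-2.515)) = 2^2.515 = 5.7160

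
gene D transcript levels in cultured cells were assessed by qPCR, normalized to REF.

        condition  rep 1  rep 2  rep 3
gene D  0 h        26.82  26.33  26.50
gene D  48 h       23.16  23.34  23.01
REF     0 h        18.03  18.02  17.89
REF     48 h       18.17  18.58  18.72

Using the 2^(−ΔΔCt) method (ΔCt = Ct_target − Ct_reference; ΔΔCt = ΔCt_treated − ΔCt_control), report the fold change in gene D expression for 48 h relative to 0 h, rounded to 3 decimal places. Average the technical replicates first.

14.825

Mean Ct: gene D 0 h 26.550; gene D 48 h 23.170; REF 0 h 17.980; REF 48 h 18.490
ΔCt(0 h) = 26.550 − 17.980 = 8.570
ΔCt(48 h) = 23.170 − 18.490 = 4.680
ΔΔCt = 4.680 − 8.570 = -3.890
Fold change = 2^(−(-3.890)) = 2^3.890 = 14.8254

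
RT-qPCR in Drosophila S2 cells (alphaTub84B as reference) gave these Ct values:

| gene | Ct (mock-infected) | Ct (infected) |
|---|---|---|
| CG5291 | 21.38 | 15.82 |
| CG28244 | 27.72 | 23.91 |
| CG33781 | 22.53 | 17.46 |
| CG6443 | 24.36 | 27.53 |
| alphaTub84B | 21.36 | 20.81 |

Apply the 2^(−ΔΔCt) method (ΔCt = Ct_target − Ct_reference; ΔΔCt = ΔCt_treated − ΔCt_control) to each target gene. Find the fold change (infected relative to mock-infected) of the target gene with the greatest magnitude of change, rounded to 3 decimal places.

32.223

CG5291: ΔΔCt = (15.82−20.81) − (21.38−21.36) = -4.99 − 0.02 = -5.01; fold change = 2^5.01 = 32.223
CG28244: ΔΔCt = (23.91−20.81) − (27.72−21.36) = 3.10 − 6.36 = -3.26; fold change = 2^3.26 = 9.580
CG33781: ΔΔCt = (17.46−20.81) − (22.53−21.36) = -3.35 − 1.17 = -4.52; fold change = 2^4.52 = 22.943
CG6443: ΔΔCt = (27.53−20.81) − (24.36−21.36) = 6.72 − 3.00 = 3.72; fold change = 2^-3.72 = 0.076
CG5291 has the largest |ΔΔCt| = 5.01.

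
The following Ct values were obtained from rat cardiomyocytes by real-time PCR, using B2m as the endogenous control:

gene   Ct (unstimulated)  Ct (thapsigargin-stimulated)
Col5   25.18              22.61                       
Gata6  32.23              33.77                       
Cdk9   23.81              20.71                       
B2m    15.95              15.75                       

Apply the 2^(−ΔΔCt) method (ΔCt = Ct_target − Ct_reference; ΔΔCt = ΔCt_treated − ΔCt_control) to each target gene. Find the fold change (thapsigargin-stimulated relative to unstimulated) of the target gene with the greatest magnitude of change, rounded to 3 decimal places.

7.464

Col5: ΔΔCt = (22.61−15.75) − (25.18−15.95) = 6.86 − 9.23 = -2.37; fold change = 2^2.37 = 5.169
Gata6: ΔΔCt = (33.77−15.75) − (32.23−15.95) = 18.02 − 16.28 = 1.74; fold change = 2^-1.74 = 0.299
Cdk9: ΔΔCt = (20.71−15.75) − (23.81−15.95) = 4.96 − 7.86 = -2.90; fold change = 2^2.90 = 7.464
Cdk9 has the largest |ΔΔCt| = 2.90.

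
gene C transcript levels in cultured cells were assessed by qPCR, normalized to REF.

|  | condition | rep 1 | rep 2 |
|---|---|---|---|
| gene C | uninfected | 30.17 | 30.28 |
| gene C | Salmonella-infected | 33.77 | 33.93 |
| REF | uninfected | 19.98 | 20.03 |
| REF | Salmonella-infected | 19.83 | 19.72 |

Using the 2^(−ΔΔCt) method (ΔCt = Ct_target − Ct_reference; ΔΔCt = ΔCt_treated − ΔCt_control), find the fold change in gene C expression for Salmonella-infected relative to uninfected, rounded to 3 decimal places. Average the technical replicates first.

Mean Ct: gene C uninfected 30.225; gene C Salmonella-infected 33.850; REF uninfected 20.005; REF Salmonella-infected 19.775
ΔCt(uninfected) = 30.225 − 20.005 = 10.220
ΔCt(Salmonella-infected) = 33.850 − 19.775 = 14.075
ΔΔCt = 14.075 − 10.220 = 3.855
Fold change = 2^(−3.855) = 0.0691

0.069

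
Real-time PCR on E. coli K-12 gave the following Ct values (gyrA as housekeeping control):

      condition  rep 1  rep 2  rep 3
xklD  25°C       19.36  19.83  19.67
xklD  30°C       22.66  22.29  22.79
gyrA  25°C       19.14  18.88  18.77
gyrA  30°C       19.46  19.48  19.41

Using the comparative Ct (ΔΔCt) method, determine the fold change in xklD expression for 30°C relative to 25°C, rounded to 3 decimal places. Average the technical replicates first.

Mean Ct: xklD 25°C 19.620; xklD 30°C 22.580; gyrA 25°C 18.930; gyrA 30°C 19.450
ΔCt(25°C) = 19.620 − 18.930 = 0.690
ΔCt(30°C) = 22.580 − 19.450 = 3.130
ΔΔCt = 3.130 − 0.690 = 2.440
Fold change = 2^(−2.440) = 0.1843

0.184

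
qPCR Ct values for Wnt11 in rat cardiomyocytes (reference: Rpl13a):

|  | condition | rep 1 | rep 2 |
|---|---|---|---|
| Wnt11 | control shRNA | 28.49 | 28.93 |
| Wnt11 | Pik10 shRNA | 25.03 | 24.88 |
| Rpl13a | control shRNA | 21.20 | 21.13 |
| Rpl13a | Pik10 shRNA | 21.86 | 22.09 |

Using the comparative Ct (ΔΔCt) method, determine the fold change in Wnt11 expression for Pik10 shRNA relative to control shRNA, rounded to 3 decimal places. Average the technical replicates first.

23.670

Mean Ct: Wnt11 control shRNA 28.710; Wnt11 Pik10 shRNA 24.955; Rpl13a control shRNA 21.165; Rpl13a Pik10 shRNA 21.975
ΔCt(control shRNA) = 28.710 − 21.165 = 7.545
ΔCt(Pik10 shRNA) = 24.955 − 21.975 = 2.980
ΔΔCt = 2.980 − 7.545 = -4.565
Fold change = 2^(−(-4.565)) = 2^4.565 = 23.6702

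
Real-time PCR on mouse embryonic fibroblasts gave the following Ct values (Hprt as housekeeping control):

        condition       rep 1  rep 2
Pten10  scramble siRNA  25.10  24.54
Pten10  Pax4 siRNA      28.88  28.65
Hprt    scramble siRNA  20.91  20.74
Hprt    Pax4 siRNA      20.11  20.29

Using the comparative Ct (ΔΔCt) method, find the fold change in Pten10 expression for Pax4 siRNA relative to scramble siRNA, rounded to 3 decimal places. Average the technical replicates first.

Mean Ct: Pten10 scramble siRNA 24.820; Pten10 Pax4 siRNA 28.765; Hprt scramble siRNA 20.825; Hprt Pax4 siRNA 20.200
ΔCt(scramble siRNA) = 24.820 − 20.825 = 3.995
ΔCt(Pax4 siRNA) = 28.765 − 20.200 = 8.565
ΔΔCt = 8.565 − 3.995 = 4.570
Fold change = 2^(−4.570) = 0.0421

0.042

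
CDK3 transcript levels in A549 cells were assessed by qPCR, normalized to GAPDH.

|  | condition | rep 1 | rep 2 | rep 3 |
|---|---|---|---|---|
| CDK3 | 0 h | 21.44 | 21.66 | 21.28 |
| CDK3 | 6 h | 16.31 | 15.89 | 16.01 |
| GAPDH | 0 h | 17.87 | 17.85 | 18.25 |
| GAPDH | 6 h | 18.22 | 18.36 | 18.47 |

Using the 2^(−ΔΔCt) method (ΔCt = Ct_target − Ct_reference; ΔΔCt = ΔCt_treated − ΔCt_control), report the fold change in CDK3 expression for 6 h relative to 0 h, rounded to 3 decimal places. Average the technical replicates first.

Mean Ct: CDK3 0 h 21.460; CDK3 6 h 16.070; GAPDH 0 h 17.990; GAPDH 6 h 18.350
ΔCt(0 h) = 21.460 − 17.990 = 3.470
ΔCt(6 h) = 16.070 − 18.350 = -2.280
ΔΔCt = -2.280 − 3.470 = -5.750
Fold change = 2^(−(-5.750)) = 2^5.750 = 53.8174

53.817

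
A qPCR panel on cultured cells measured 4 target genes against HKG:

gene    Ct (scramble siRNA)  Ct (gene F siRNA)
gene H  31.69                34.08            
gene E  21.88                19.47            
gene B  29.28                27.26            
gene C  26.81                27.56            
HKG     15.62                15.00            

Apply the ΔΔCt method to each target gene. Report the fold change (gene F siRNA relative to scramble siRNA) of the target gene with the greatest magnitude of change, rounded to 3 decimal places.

gene H: ΔΔCt = (34.08−15.00) − (31.69−15.62) = 19.08 − 16.07 = 3.01; fold change = 2^-3.01 = 0.124
gene E: ΔΔCt = (19.47−15.00) − (21.88−15.62) = 4.47 − 6.26 = -1.79; fold change = 2^1.79 = 3.458
gene B: ΔΔCt = (27.26−15.00) − (29.28−15.62) = 12.26 − 13.66 = -1.40; fold change = 2^1.40 = 2.639
gene C: ΔΔCt = (27.56−15.00) − (26.81−15.62) = 12.56 − 11.19 = 1.37; fold change = 2^-1.37 = 0.387
gene H has the largest |ΔΔCt| = 3.01.

0.124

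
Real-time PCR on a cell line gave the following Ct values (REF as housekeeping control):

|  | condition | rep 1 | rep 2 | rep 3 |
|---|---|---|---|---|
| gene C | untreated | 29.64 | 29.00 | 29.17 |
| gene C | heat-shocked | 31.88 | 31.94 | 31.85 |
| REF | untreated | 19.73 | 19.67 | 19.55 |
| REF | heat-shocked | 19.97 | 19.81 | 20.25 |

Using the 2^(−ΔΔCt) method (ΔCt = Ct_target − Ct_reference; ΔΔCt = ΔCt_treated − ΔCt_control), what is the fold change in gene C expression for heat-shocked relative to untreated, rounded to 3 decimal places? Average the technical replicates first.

Mean Ct: gene C untreated 29.270; gene C heat-shocked 31.890; REF untreated 19.650; REF heat-shocked 20.010
ΔCt(untreated) = 29.270 − 19.650 = 9.620
ΔCt(heat-shocked) = 31.890 − 20.010 = 11.880
ΔΔCt = 11.880 − 9.620 = 2.260
Fold change = 2^(−2.260) = 0.2088

0.209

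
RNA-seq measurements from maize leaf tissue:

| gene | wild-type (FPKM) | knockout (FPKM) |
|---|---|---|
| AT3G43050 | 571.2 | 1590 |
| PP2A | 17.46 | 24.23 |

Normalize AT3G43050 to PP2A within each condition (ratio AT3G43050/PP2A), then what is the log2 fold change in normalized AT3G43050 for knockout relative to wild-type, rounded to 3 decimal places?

AT3G43050/PP2A (wild-type) = 571.2 / 17.46 = 32.715
AT3G43050/PP2A (knockout) = 1590 / 24.23 = 65.621
Fold change = 65.621 / 32.715 = 2.0059
log2(2.0059) = 1.0042

1.004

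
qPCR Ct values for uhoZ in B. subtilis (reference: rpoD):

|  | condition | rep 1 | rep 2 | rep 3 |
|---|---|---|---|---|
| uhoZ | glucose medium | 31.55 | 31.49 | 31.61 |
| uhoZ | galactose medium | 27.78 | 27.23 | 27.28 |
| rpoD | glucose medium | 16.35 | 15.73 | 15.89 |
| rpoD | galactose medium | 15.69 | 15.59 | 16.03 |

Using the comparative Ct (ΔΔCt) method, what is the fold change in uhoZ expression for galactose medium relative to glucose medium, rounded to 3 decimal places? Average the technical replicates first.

Mean Ct: uhoZ glucose medium 31.550; uhoZ galactose medium 27.430; rpoD glucose medium 15.990; rpoD galactose medium 15.770
ΔCt(glucose medium) = 31.550 − 15.990 = 15.560
ΔCt(galactose medium) = 27.430 − 15.770 = 11.660
ΔΔCt = 11.660 − 15.560 = -3.900
Fold change = 2^(−(-3.900)) = 2^3.900 = 14.9285

14.929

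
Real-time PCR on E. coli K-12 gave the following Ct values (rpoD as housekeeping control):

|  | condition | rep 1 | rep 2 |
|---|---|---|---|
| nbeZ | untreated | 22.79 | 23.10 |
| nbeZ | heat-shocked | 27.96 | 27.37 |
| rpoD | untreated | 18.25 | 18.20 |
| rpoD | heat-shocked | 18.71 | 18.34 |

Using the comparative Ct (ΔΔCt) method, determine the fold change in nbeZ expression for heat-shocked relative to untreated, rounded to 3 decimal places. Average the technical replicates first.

0.047

Mean Ct: nbeZ untreated 22.945; nbeZ heat-shocked 27.665; rpoD untreated 18.225; rpoD heat-shocked 18.525
ΔCt(untreated) = 22.945 − 18.225 = 4.720
ΔCt(heat-shocked) = 27.665 − 18.525 = 9.140
ΔΔCt = 9.140 − 4.720 = 4.420
Fold change = 2^(−4.420) = 0.0467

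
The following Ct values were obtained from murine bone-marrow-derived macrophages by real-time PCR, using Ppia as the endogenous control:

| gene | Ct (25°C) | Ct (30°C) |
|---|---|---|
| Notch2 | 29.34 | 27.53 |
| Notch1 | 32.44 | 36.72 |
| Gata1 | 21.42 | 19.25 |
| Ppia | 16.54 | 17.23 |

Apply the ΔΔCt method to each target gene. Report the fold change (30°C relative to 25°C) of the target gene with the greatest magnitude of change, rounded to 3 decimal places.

0.083

Notch2: ΔΔCt = (27.53−17.23) − (29.34−16.54) = 10.30 − 12.80 = -2.50; fold change = 2^2.50 = 5.657
Notch1: ΔΔCt = (36.72−17.23) − (32.44−16.54) = 19.49 − 15.90 = 3.59; fold change = 2^-3.59 = 0.083
Gata1: ΔΔCt = (19.25−17.23) − (21.42−16.54) = 2.02 − 4.88 = -2.86; fold change = 2^2.86 = 7.260
Notch1 has the largest |ΔΔCt| = 3.59.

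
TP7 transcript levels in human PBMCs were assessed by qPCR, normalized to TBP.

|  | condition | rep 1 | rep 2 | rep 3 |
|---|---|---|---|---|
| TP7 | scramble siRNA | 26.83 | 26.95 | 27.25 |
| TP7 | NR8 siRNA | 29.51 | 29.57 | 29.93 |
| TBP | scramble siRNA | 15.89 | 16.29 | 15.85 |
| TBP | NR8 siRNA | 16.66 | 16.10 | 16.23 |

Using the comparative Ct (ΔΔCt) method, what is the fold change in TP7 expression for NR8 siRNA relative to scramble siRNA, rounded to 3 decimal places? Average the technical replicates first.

Mean Ct: TP7 scramble siRNA 27.010; TP7 NR8 siRNA 29.670; TBP scramble siRNA 16.010; TBP NR8 siRNA 16.330
ΔCt(scramble siRNA) = 27.010 − 16.010 = 11.000
ΔCt(NR8 siRNA) = 29.670 − 16.330 = 13.340
ΔΔCt = 13.340 − 11.000 = 2.340
Fold change = 2^(−2.340) = 0.1975

0.198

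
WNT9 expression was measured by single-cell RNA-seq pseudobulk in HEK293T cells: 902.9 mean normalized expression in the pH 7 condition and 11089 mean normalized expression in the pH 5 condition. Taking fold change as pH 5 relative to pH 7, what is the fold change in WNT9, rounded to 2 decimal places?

12.28

Fold change = 11089 / 902.9 = 12.282
WNT9 is upregulated.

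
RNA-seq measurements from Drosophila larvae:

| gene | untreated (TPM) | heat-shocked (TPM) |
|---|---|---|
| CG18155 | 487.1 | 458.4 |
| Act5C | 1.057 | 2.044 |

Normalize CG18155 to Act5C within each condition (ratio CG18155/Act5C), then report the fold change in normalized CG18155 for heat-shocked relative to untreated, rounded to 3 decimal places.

0.487

CG18155/Act5C (untreated) = 487.1 / 1.057 = 460.83
CG18155/Act5C (heat-shocked) = 458.4 / 2.044 = 224.27
Fold change = 224.27 / 460.83 = 0.4867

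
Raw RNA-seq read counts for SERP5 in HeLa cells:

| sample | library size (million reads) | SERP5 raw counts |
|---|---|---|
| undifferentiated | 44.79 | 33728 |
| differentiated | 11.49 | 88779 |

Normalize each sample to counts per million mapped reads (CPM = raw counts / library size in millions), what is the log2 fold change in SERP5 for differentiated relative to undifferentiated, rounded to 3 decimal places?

3.359

CPM(undifferentiated) = 33728 / 44.79 = 753.0252
CPM(differentiated) = 88779 / 11.49 = 7726.6319
Fold change = 7726.6319 / 753.0252 = 10.26079
log2(10.26079) = 3.3591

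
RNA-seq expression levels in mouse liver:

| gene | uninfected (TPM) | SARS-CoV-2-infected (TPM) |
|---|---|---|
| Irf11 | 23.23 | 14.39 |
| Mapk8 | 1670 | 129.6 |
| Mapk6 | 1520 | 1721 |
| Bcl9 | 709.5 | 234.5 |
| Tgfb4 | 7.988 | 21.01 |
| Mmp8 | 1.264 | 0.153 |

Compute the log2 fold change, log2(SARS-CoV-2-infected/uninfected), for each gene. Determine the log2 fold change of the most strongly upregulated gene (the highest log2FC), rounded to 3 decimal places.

1.395

log2(14.39/23.23) = -0.691  (Irf11)
log2(129.6/1670) = -3.688  (Mapk8)
log2(1721/1520) = 0.179  (Mapk6)
log2(234.5/709.5) = -1.597  (Bcl9)
log2(21.01/7.988) = 1.395  (Tgfb4)
log2(0.153/1.264) = -3.046  (Mmp8)
Tgfb4 is most strongly upregulated.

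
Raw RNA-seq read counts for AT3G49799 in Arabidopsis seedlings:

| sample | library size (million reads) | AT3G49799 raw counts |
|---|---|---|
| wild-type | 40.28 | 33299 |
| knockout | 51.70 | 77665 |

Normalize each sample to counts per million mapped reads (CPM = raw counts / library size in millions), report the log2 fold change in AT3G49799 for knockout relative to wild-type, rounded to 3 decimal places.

CPM(wild-type) = 33299 / 40.28 = 826.6882
CPM(knockout) = 77665 / 51.70 = 1502.2244
Fold change = 1502.2244 / 826.6882 = 1.81716
log2(1.81716) = 0.8617

0.862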